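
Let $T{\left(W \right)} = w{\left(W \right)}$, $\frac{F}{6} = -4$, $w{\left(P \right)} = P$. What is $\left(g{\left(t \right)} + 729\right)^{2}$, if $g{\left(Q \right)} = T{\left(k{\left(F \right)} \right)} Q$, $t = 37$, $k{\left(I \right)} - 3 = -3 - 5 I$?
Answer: $26718561$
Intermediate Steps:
$F = -24$ ($F = 6 \left(-4\right) = -24$)
$k{\left(I \right)} = - 5 I$ ($k{\left(I \right)} = 3 - \left(3 + 5 I\right) = - 5 I$)
$T{\left(W \right)} = W$
$g{\left(Q \right)} = 120 Q$ ($g{\left(Q \right)} = \left(-5\right) \left(-24\right) Q = 120 Q$)
$\left(g{\left(t \right)} + 729\right)^{2} = \left(120 \cdot 37 + 729\right)^{2} = \left(4440 + 729\right)^{2} = 5169^{2} = 26718561$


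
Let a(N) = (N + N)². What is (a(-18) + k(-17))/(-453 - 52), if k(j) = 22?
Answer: -1318/505 ≈ -2.6099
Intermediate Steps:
a(N) = 4*N² (a(N) = (2*N)² = 4*N²)
(a(-18) + k(-17))/(-453 - 52) = (4*(-18)² + 22)/(-453 - 52) = (4*324 + 22)/(-505) = (1296 + 22)*(-1/505) = 1318*(-1/505) = -1318/505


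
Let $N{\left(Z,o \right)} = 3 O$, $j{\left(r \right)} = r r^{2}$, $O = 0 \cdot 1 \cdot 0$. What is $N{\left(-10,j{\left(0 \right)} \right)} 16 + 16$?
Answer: $16$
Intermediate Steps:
$O = 0$ ($O = 0 \cdot 0 = 0$)
$j{\left(r \right)} = r^{3}$
$N{\left(Z,o \right)} = 0$ ($N{\left(Z,o \right)} = 3 \cdot 0 = 0$)
$N{\left(-10,j{\left(0 \right)} \right)} 16 + 16 = 0 \cdot 16 + 16 = 0 + 16 = 16$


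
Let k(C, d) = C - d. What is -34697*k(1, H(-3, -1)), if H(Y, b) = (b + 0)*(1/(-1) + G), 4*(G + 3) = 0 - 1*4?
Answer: 138788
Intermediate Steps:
G = -4 (G = -3 + (0 - 1*4)/4 = -3 + (0 - 4)/4 = -3 + (¼)*(-4) = -3 - 1 = -4)
H(Y, b) = -5*b (H(Y, b) = (b + 0)*(1/(-1) - 4) = b*(-1 - 4) = b*(-5) = -5*b)
-34697*k(1, H(-3, -1)) = -34697*(1 - (-5)*(-1)) = -34697*(1 - 1*5) = -34697*(1 - 5) = -34697*(-4) = 138788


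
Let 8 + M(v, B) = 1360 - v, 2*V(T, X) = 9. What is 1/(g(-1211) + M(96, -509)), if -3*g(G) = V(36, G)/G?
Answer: 2422/3042035 ≈ 0.00079618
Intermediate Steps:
V(T, X) = 9/2 (V(T, X) = (½)*9 = 9/2)
M(v, B) = 1352 - v (M(v, B) = -8 + (1360 - v) = 1352 - v)
g(G) = -3/(2*G)
1/(g(-1211) + M(96, -509)) = 1/(-3/2/(-1211) + (1352 - 1*96)) = 1/(-3/2*(-1/1211) + (1352 - 96)) = 1/(3/2422 + 1256) = 1/(3042035/2422) = 2422/3042035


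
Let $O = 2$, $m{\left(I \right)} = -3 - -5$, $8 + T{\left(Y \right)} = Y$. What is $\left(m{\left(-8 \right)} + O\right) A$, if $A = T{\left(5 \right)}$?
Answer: $-12$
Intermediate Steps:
$T{\left(Y \right)} = -8 + Y$
$m{\left(I \right)} = 2$ ($m{\left(I \right)} = -3 + 5 = 2$)
$A = -3$ ($A = -8 + 5 = -3$)
$\left(m{\left(-8 \right)} + O\right) A = \left(2 + 2\right) \left(-3\right) = 4 \left(-3\right) = -12$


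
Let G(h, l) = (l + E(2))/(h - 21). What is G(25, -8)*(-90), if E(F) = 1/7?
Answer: 2475/14 ≈ 176.79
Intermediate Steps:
E(F) = ⅐
G(h, l) = (⅐ + l)/(-21 + h) (G(h, l) = (l + ⅐)/(h - 21) = (⅐ + l)/(-21 + h))
G(25, -8)*(-90) = ((⅐ - 8)/(-21 + 25))*(-90) = (-55/7/4)*(-90) = ((¼)*(-55/7))*(-90) = -55/28*(-90) = 2475/14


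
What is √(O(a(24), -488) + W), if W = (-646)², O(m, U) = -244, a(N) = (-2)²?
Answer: 4*√26067 ≈ 645.81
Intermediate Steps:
a(N) = 4
W = 417316
√(O(a(24), -488) + W) = √(-244 + 417316) = √417072 = 4*√26067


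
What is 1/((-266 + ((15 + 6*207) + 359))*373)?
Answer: 1/503550 ≈ 1.9859e-6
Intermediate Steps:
1/((-266 + ((15 + 6*207) + 359))*373) = 1/((-266 + ((15 + 1242) + 359))*373) = 1/((-266 + (1257 + 359))*373) = 1/((-266 + 1616)*373) = 1/(1350*373) = 1/503550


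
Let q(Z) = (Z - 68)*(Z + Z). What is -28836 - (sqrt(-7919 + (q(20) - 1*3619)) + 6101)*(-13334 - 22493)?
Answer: 218551691 + 35827*I*sqrt(13458) ≈ 2.1855e+8 + 4.1562e+6*I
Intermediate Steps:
q(Z) = 2*Z*(-68 + Z) (q(Z) = (-68 + Z)*(2*Z) = 2*Z*(-68 + Z))
-28836 - (sqrt(-7919 + (q(20) - 1*3619)) + 6101)*(-13334 - 22493) = -28836 - (sqrt(-7919 + (2*20*(-68 + 20) - 1*3619)) + 6101)*(-13334 - 22493) = -28836 - (sqrt(-7919 + (2*20*(-48) - 3619)) + 6101)*(-35827) = -28836 - (sqrt(-7919 + (-1920 - 3619)) + 6101)*(-35827) = -28836 - (sqrt(-7919 - 5539) + 6101)*(-35827) = -28836 - (sqrt(-13458) + 6101)*(-35827) = -28836 - (I*sqrt(13458) + 6101)*(-35827) = -28836 - (6101 + I*sqrt(13458))*(-35827) = -28836 - (-218580527 - 35827*I*sqrt(13458)) = -28836 + (218580527 + 35827*I*sqrt(13458)) = 218551691 + 35827*I*sqrt(13458)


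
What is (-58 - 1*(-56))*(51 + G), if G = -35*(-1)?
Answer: -172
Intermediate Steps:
G = 35
(-58 - 1*(-56))*(51 + G) = (-58 - 1*(-56))*(51 + 35) = (-58 + 56)*86 = -2*86 = -172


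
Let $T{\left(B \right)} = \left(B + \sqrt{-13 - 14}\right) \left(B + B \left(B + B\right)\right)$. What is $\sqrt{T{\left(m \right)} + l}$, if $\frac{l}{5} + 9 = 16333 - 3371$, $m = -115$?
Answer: $\sqrt{-2963760 + 79005 i \sqrt{3}} \approx 39.733 + 1722.0 i$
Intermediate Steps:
$T{\left(B \right)} = \left(B + 2 B^{2}\right) \left(B + 3 i \sqrt{3}\right)$ ($T{\left(B \right)} = \left(B + \sqrt{-27}\right) \left(B + B 2 B\right) = \left(B + 3 i \sqrt{3}\right) \left(B + 2 B^{2}\right) = \left(B + 2 B^{2}\right) \left(B + 3 i \sqrt{3}\right)$)
$l = 64765$ ($l = -45 + 5 \left(16333 - 3371\right) = -45 + 5 \cdot 12962 = -45 + 64810 = 64765$)
$\sqrt{T{\left(m \right)} + l} = \sqrt{- 115 \left(-115 + 2 \left(-115\right)^{2} + 3 i \sqrt{3} + 6 i \left(-115\right) \sqrt{3}\right) + 64765} = \sqrt{- 115 \left(-115 + 2 \cdot 13225 + 3 i \sqrt{3} - 690 i \sqrt{3}\right) + 64765} = \sqrt{- 115 \left(-115 + 26450 + 3 i \sqrt{3} - 690 i \sqrt{3}\right) + 64765} = \sqrt{- 115 \left(26335 - 687 i \sqrt{3}\right) + 64765} = \sqrt{\left(-3028525 + 79005 i \sqrt{3}\right) + 64765} = \sqrt{-2963760 + 79005 i \sqrt{3}}$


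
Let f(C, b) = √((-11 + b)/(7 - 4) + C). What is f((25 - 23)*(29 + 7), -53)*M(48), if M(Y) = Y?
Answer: 32*√114 ≈ 341.67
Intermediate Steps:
f(C, b) = √(-11/3 + C + b/3) (f(C, b) = √((-11 + b)/3 + C) = √((-11 + b)*(⅓) + C) = √((-11/3 + b/3) + C) = √(-11/3 + C + b/3))
f((25 - 23)*(29 + 7), -53)*M(48) = (√(-33 + 3*(-53) + 9*((25 - 23)*(29 + 7)))/3)*48 = (√(-33 - 159 + 9*(2*36))/3)*48 = (√(-33 - 159 + 9*72)/3)*48 = (√(-33 - 159 + 648)/3)*48 = (√456/3)*48 = ((2*√114)/3)*48 = (2*√114/3)*48 = 32*√114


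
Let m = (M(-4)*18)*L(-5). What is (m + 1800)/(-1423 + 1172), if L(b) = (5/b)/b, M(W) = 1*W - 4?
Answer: -8856/1255 ≈ -7.0566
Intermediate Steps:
M(W) = -4 + W (M(W) = W - 4 = -4 + W)
L(b) = 5/b²
m = -144/5 (m = ((-4 - 4)*18)*(5/(-5)²) = (-8*18)*(5*(1/25)) = -144*⅕ = -144/5 ≈ -28.800)
(m + 1800)/(-1423 + 1172) = (-144/5 + 1800)/(-1423 + 1172) = (8856/5)/(-251) = (8856/5)*(-1/251) = -8856/1255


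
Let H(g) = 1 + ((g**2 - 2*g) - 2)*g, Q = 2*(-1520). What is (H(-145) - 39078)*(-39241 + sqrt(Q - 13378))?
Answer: 122803218342 - 3129462*I*sqrt(16418) ≈ 1.228e+11 - 4.0099e+8*I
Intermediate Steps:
Q = -3040
H(g) = 1 + g*(-2 + g**2 - 2*g) (H(g) = 1 + (-2 + g**2 - 2*g)*g = 1 + g*(-2 + g**2 - 2*g))
(H(-145) - 39078)*(-39241 + sqrt(Q - 13378)) = ((1 + (-145)**3 - 2*(-145) - 2*(-145)**2) - 39078)*(-39241 + sqrt(-3040 - 13378)) = ((1 - 3048625 + 290 - 2*21025) - 39078)*(-39241 + sqrt(-16418)) = ((1 - 3048625 + 290 - 42050) - 39078)*(-39241 + I*sqrt(16418)) = (-3090384 - 39078)*(-39241 + I*sqrt(16418)) = -3129462*(-39241 + I*sqrt(16418)) = 122803218342 - 3129462*I*sqrt(16418)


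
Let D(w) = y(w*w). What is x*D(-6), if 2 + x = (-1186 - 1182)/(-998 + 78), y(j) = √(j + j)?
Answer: 396*√2/115 ≈ 4.8698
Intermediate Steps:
y(j) = √2*√j (y(j) = √(2*j) = √2*√j)
x = 66/115 (x = -2 + (-1186 - 1182)/(-998 + 78) = -2 - 2368/(-920) = -2 - 2368*(-1/920) = -2 + 296/115 = 66/115 ≈ 0.57391)
D(w) = √2*√(w²) (D(w) = √2*√(w*w) = √2*√(w²))
x*D(-6) = 66*(√2*√((-6)²))/115 = 66*(√2*√36)/115 = 66*(√2*6)/115 = 66*(6*√2)/115 = 396*√2/115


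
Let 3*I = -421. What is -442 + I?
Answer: -1747/3 ≈ -582.33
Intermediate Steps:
I = -421/3 (I = (⅓)*(-421) = -421/3 ≈ -140.33)
-442 + I = -442 - 421/3 = -1747/3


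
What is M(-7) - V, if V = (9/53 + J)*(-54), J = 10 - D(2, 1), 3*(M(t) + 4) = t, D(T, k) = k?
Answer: 77725/159 ≈ 488.84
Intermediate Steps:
M(t) = -4 + t/3
J = 9 (J = 10 - 1*1 = 10 - 1 = 9)
V = -26244/53 (V = (9/53 + 9)*(-54) = (486/53)*(-54) = -26244/53 ≈ -495.17)
M(-7) - V = (-4 + (1/3)*(-7)) - 1*(-26244/53) = (-4 - 7/3) + 26244/53 = -19/3 + 26244/53 = 77725/159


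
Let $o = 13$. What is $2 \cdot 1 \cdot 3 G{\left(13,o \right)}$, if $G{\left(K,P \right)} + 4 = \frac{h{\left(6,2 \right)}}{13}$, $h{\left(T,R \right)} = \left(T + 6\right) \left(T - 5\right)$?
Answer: $- \frac{240}{13} \approx -18.462$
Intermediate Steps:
$h{\left(T,R \right)} = \left(-5 + T\right) \left(6 + T\right)$ ($h{\left(T,R \right)} = \left(6 + T\right) \left(-5 + T\right) = \left(-5 + T\right) \left(6 + T\right)$)
$G{\left(K,P \right)} = - \frac{40}{13}$ ($G{\left(K,P \right)} = -4 + \frac{-30 + 6 + 6^{2}}{13} = -4 + \left(-30 + 6 + 36\right) \frac{1}{13} = -4 + 12 \cdot \frac{1}{13} = -4 + \frac{12}{13} = - \frac{40}{13}$)
$2 \cdot 1 \cdot 3 G{\left(13,o \right)} = 2 \cdot 1 \cdot 3 \left(- \frac{40}{13}\right) = 2 \cdot 3 \left(- \frac{40}{13}\right) = 6 \left(- \frac{40}{13}\right) = - \frac{240}{13}$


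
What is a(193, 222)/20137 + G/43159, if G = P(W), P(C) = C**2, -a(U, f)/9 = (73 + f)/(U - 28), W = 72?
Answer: 1140653145/9560020613 ≈ 0.11931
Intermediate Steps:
a(U, f) = -9*(73 + f)/(-28 + U) (a(U, f) = -9*(73 + f)/(U - 28) = -9*(73 + f)/(-28 + U))
G = 5184 (G = 72**2 = 5184)
a(193, 222)/20137 + G/43159 = (9*(-73 - 1*222)/(-28 + 193))/20137 + 5184/43159 = (9*(-73 - 222)/165)*(1/20137) + 5184*(1/43159) = (9*(1/165)*(-295))*(1/20137) + 5184/43159 = -177/11*1/20137 + 5184/43159 = -177/221507 + 5184/43159 = 1140653145/9560020613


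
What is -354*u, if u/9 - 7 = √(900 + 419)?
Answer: -22302 - 3186*√1319 ≈ -1.3801e+5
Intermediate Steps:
u = 63 + 9*√1319 (u = 63 + 9*√(900 + 419) = 63 + 9*√1319 ≈ 389.86)
-354*u = -354*(63 + 9*√1319) = -22302 - 3186*√1319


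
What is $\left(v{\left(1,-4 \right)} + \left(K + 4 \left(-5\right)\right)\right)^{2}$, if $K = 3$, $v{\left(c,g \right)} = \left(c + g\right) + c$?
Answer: $361$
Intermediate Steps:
$v{\left(c,g \right)} = g + 2 c$
$\left(v{\left(1,-4 \right)} + \left(K + 4 \left(-5\right)\right)\right)^{2} = \left(\left(-4 + 2 \cdot 1\right) + \left(3 + 4 \left(-5\right)\right)\right)^{2} = \left(\left(-4 + 2\right) + \left(3 - 20\right)\right)^{2} = \left(-2 - 17\right)^{2} = \left(-19\right)^{2} = 361$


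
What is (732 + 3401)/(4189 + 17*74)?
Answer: 4133/5447 ≈ 0.75877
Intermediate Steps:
(732 + 3401)/(4189 + 17*74) = 4133/(4189 + 1258) = 4133/5447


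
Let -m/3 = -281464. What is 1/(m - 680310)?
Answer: 1/164082 ≈ 6.0945e-6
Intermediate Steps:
m = 844392 (m = -3*(-281464) = 844392)
1/(m - 680310) = 1/(844392 - 680310) = 1/164082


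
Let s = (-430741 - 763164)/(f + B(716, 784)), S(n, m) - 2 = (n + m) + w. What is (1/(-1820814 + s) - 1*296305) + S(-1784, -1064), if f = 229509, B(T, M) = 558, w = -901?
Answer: -125694905874369103/418910408443 ≈ -3.0005e+5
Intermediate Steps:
S(n, m) = -899 + m + n (S(n, m) = 2 + ((n + m) - 901) = 2 + ((m + n) - 901) = 2 + (-901 + m + n) = -899 + m + n)
s = -1193905/230067 (s = (-430741 - 763164)/(229509 + 558) = -1193905/230067 ≈ -5.1894)
(1/(-1820814 + s) - 1*296305) + S(-1784, -1064) = (1/(-1820814 - 1193905/230067) - 1*296305) + (-899 - 1064 - 1784) = (1/(-418910408443/230067) - 296305) - 3747 = (-230067/418910408443 - 296305) - 3747 = -124125248573933182/418910408443 - 3747 = -125694905874369103/418910408443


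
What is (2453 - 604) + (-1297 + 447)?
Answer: 999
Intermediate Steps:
(2453 - 604) + (-1297 + 447) = 1849 - 850 = 999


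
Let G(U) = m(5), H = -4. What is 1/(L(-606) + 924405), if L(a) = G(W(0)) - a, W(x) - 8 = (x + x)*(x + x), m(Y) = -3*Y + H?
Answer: 1/924992 ≈ 1.0811e-6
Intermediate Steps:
m(Y) = -4 - 3*Y (m(Y) = -3*Y - 4 = -4 - 3*Y)
W(x) = 8 + 4*x² (W(x) = 8 + (x + x)*(x + x) = 8 + (2*x)*(2*x) = 8 + 4*x²)
G(U) = -19 (G(U) = -4 - 3*5 = -4 - 15 = -19)
L(a) = -19 - a
1/(L(-606) + 924405) = 1/((-19 - 1*(-606)) + 924405) = 1/((-19 + 606) + 924405) = 1/(587 + 924405) = 1/924992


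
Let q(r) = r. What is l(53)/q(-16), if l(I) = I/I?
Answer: -1/16 ≈ -0.062500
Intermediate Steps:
l(I) = 1
l(53)/q(-16) = 1/(-16) = 1*(-1/16) = -1/16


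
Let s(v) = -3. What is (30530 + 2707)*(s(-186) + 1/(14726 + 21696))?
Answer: -3631640805/36422 ≈ -99710.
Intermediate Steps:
(30530 + 2707)*(s(-186) + 1/(14726 + 21696)) = (30530 + 2707)*(-3 + 1/(14726 + 21696)) = 33237*(-3 + 1/36422) = 33237*(-109265/36422) = -3631640805/36422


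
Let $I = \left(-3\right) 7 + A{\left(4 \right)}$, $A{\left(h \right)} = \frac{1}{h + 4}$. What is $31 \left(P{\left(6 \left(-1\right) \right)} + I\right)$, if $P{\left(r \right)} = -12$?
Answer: $- \frac{8153}{8} \approx -1019.1$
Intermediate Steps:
$A{\left(h \right)} = \frac{1}{4 + h}$
$I = - \frac{167}{8}$ ($I = \left(-3\right) 7 + \frac{1}{4 + 4} = -21 + \frac{1}{8} = - \frac{167}{8} \approx -20.875$)
$31 \left(P{\left(6 \left(-1\right) \right)} + I\right) = 31 \left(-12 - \frac{167}{8}\right) = 31 \left(- \frac{263}{8}\right) = - \frac{8153}{8}$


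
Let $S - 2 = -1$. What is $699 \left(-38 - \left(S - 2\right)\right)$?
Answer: $-25863$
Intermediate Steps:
$S = 1$ ($S = 2 - 1 = 1$)
$699 \left(-38 - \left(S - 2\right)\right) = 699 \left(-38 - \left(1 - 2\right)\right) = 699 \left(-38 - -1\right) = 699 \left(-38 + 1\right) = 699 \left(-37\right) = -25863$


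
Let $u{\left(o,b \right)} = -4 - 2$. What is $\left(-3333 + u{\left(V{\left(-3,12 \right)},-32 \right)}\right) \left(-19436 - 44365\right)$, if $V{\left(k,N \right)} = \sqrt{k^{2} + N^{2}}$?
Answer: $213031539$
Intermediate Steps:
$V{\left(k,N \right)} = \sqrt{N^{2} + k^{2}}$
$u{\left(o,b \right)} = -6$ ($u{\left(o,b \right)} = -4 - 2 = -6$)
$\left(-3333 + u{\left(V{\left(-3,12 \right)},-32 \right)}\right) \left(-19436 - 44365\right) = \left(-3333 - 6\right) \left(-19436 - 44365\right) = \left(-3339\right) \left(-63801\right) = 213031539$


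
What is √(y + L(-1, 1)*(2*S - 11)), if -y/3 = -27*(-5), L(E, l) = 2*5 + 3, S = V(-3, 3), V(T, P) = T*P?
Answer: I*√782 ≈ 27.964*I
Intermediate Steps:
V(T, P) = P*T
S = -9 (S = 3*(-3) = -9)
L(E, l) = 13 (L(E, l) = 10 + 3 = 13)
y = -405 (y = -(-81)*(-5) = -3*135 = -405)
√(y + L(-1, 1)*(2*S - 11)) = √(-405 + 13*(2*(-9) - 11)) = √(-405 + 13*(-18 - 11)) = √(-405 + 13*(-29)) = √(-405 - 377) = √(-782) = I*√782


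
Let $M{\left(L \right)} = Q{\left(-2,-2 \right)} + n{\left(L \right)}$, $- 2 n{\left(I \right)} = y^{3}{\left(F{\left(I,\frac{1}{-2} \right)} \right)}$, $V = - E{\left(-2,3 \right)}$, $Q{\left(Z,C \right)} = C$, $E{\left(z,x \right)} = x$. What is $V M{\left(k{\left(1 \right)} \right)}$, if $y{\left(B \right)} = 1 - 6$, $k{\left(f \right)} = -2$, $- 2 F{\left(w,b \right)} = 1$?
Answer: $- \frac{363}{2} \approx -181.5$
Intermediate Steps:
$F{\left(w,b \right)} = - \frac{1}{2}$ ($F{\left(w,b \right)} = \left(- \frac{1}{2}\right) 1 = - \frac{1}{2}$)
$y{\left(B \right)} = -5$ ($y{\left(B \right)} = 1 - 6 = -5$)
$V = -3$ ($V = \left(-1\right) 3 = -3$)
$n{\left(I \right)} = \frac{125}{2}$ ($n{\left(I \right)} = - \frac{\left(-5\right)^{3}}{2} = \left(- \frac{1}{2}\right) \left(-125\right) = \frac{125}{2}$)
$M{\left(L \right)} = \frac{121}{2}$ ($M{\left(L \right)} = -2 + \frac{125}{2} = \frac{121}{2}$)
$V M{\left(k{\left(1 \right)} \right)} = \left(-3\right) \frac{121}{2} = - \frac{363}{2}$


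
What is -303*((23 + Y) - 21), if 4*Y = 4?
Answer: -909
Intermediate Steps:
Y = 1 (Y = (¼)*4 = 1)
-303*((23 + Y) - 21) = -303*((23 + 1) - 21) = -303*(24 - 21) = -303*3 = -909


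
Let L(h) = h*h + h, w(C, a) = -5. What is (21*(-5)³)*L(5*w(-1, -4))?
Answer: -1575000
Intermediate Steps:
L(h) = h + h² (L(h) = h² + h = h + h²)
(21*(-5)³)*L(5*w(-1, -4)) = (21*(-5)³)*((5*(-5))*(1 + 5*(-5))) = (21*(-125))*(-25*(1 - 25)) = -(-65625)*(-24) = -2625*600 = -1575000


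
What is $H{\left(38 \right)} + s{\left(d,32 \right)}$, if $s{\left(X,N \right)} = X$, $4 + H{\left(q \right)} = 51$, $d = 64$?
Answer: $111$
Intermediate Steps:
$H{\left(q \right)} = 47$ ($H{\left(q \right)} = -4 + 51 = 47$)
$H{\left(38 \right)} + s{\left(d,32 \right)} = 47 + 64 = 111$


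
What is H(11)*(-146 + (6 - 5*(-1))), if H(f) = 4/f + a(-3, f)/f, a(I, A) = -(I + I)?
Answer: -1350/11 ≈ -122.73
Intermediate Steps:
a(I, A) = -2*I
H(f) = 10/f (H(f) = 4/f + (-2*(-3))/f = 4/f + 6/f = 10/f)
H(11)*(-146 + (6 - 5*(-1))) = (10/11)*(-146 + (6 - 5*(-1))) = (10*(1/11))*(-146 + (6 + 5)) = 10*(-146 + 11)/11 = (10/11)*(-135) = -1350/11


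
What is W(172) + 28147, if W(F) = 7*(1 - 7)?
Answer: 28105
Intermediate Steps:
W(F) = -42 (W(F) = 7*(-6) = -42)
W(172) + 28147 = -42 + 28147 = 28105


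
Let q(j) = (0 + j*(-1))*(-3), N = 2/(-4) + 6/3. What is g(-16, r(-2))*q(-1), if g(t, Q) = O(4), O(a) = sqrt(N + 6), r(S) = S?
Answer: -3*sqrt(30)/2 ≈ -8.2158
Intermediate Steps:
N = 3/2 (N = 2*(-1/4) + 6*(1/3) = -1/2 + 2 = 3/2 ≈ 1.5000)
O(a) = sqrt(30)/2 (O(a) = sqrt(3/2 + 6) = sqrt(15/2) = sqrt(30)/2)
q(j) = 3*j (q(j) = (0 - j)*(-3) = -j*(-3) = 3*j)
g(t, Q) = sqrt(30)/2
g(-16, r(-2))*q(-1) = (sqrt(30)/2)*(3*(-1)) = (sqrt(30)/2)*(-3) = -3*sqrt(30)/2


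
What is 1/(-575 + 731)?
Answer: 1/156 ≈ 0.0064103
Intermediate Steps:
1/(-575 + 731) = 1/156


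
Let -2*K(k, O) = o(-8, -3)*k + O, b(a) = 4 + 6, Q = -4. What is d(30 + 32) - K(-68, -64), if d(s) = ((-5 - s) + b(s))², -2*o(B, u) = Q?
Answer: 3149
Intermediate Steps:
o(B, u) = 2 (o(B, u) = -½*(-4) = 2)
b(a) = 10
K(k, O) = -k - O/2 (K(k, O) = -(2*k + O)/2 = -(O + 2*k)/2 = -k - O/2)
d(s) = (5 - s)² (d(s) = ((-5 - s) + 10)² = (5 - s)²)
d(30 + 32) - K(-68, -64) = (-5 + (30 + 32))² - (-1*(-68) - ½*(-64)) = (-5 + 62)² - (68 + 32) = 57² - 1*100 = 3249 - 100 = 3149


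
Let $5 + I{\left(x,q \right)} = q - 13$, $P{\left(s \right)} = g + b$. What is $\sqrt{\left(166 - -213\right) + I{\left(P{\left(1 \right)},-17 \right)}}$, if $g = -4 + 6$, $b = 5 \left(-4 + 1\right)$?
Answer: $2 \sqrt{86} \approx 18.547$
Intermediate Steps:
$b = -15$ ($b = 5 \left(-3\right) = -15$)
$g = 2$
$P{\left(s \right)} = -13$ ($P{\left(s \right)} = 2 - 15 = -13$)
$I{\left(x,q \right)} = -18 + q$ ($I{\left(x,q \right)} = -5 + \left(q - 13\right) = -5 + \left(-13 + q\right) = -18 + q$)
$\sqrt{\left(166 - -213\right) + I{\left(P{\left(1 \right)},-17 \right)}} = \sqrt{\left(166 - -213\right) - 35} = \sqrt{\left(166 + 213\right) - 35} = \sqrt{379 - 35} = \sqrt{344} = 2 \sqrt{86}$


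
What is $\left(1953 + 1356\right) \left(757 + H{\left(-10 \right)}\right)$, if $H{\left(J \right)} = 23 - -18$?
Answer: $2640582$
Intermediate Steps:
$H{\left(J \right)} = 41$ ($H{\left(J \right)} = 23 + 18 = 41$)
$\left(1953 + 1356\right) \left(757 + H{\left(-10 \right)}\right) = \left(1953 + 1356\right) \left(757 + 41\right) = 3309 \cdot 798 = 2640582$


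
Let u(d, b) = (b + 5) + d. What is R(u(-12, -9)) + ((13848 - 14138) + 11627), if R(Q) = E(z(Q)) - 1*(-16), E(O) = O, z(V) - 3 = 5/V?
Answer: 181691/16 ≈ 11356.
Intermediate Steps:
z(V) = 3 + 5/V
u(d, b) = 5 + b + d (u(d, b) = (5 + b) + d = 5 + b + d)
R(Q) = 19 + 5/Q (R(Q) = (3 + 5/Q) - 1*(-16) = (3 + 5/Q) + 16 = 19 + 5/Q)
R(u(-12, -9)) + ((13848 - 14138) + 11627) = (19 + 5/(5 - 9 - 12)) + ((13848 - 14138) + 11627) = (19 + 5/(-16)) + (-290 + 11627) = (19 + 5*(-1/16)) + 11337 = (19 - 5/16) + 11337 = 299/16 + 11337 = 181691/16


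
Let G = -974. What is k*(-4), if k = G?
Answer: 3896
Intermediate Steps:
k = -974
k*(-4) = -974*(-4) = 3896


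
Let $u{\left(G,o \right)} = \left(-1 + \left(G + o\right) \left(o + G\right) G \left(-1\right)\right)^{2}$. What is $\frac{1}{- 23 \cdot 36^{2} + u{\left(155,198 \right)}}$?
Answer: $\frac{1}{373045892815008} \approx 2.6806 \cdot 10^{-15}$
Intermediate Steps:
$u{\left(G,o \right)} = \left(-1 - G \left(G + o\right)^{2}\right)^{2}$ ($u{\left(G,o \right)} = \left(-1 + \left(G + o\right) \left(G + o\right) \left(- G\right)\right)^{2} = \left(-1 + \left(G + o\right)^{2} \left(- G\right)\right)^{2} = \left(-1 - G \left(G + o\right)^{2}\right)^{2}$)
$\frac{1}{- 23 \cdot 36^{2} + u{\left(155,198 \right)}} = \frac{1}{- 23 \cdot 36^{2} + \left(1 + 155 \left(155 + 198\right)^{2}\right)^{2}} = \frac{1}{\left(-23\right) 1296 + \left(1 + 155 \cdot 353^{2}\right)^{2}} = \frac{1}{-29808 + \left(1 + 155 \cdot 124609\right)^{2}} = \frac{1}{-29808 + \left(1 + 19314395\right)^{2}} = \frac{1}{-29808 + 19314396^{2}} = \frac{1}{-29808 + 373045892844816} = \frac{1}{373045892815008}$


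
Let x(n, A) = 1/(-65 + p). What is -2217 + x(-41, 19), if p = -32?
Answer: -215050/97 ≈ -2217.0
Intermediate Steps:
x(n, A) = -1/97 (x(n, A) = 1/(-65 - 32) = 1/(-97) = -1/97)
-2217 + x(-41, 19) = -2217 - 1/97 = -215050/97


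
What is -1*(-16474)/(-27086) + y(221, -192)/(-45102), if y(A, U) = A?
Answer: -374498177/610816386 ≈ -0.61311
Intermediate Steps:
-1*(-16474)/(-27086) + y(221, -192)/(-45102) = -1*(-16474)/(-27086) + 221/(-45102) = 16474*(-1/27086) + 221*(-1/45102) = -8237/13543 - 221/45102 = -374498177/610816386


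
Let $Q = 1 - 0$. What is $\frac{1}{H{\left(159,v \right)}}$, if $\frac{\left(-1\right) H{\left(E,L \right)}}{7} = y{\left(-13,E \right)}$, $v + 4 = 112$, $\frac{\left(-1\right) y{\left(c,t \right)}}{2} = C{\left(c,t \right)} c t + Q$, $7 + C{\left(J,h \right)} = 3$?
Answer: $\frac{1}{115766} \approx 8.6381 \cdot 10^{-6}$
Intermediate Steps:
$C{\left(J,h \right)} = -4$ ($C{\left(J,h \right)} = -7 + 3 = -4$)
$Q = 1$ ($Q = 1 + 0 = 1$)
$y{\left(c,t \right)} = -2 + 8 c t$ ($y{\left(c,t \right)} = - 2 \left(- 4 c t + 1\right) = - 2 \left(1 - 4 c t\right) = -2 + 8 c t$)
$v = 108$ ($v = -4 + 112 = 108$)
$H{\left(E,L \right)} = 14 + 728 E$ ($H{\left(E,L \right)} = - 7 \left(-2 + 8 \left(-13\right) E\right) = - 7 \left(-2 - 104 E\right) = 14 + 728 E$)
$\frac{1}{H{\left(159,v \right)}} = \frac{1}{14 + 728 \cdot 159} = \frac{1}{14 + 115752} = \frac{1}{115766}$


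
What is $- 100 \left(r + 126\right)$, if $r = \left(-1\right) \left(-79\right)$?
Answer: $-20500$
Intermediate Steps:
$r = 79$
$- 100 \left(r + 126\right) = - 100 \left(79 + 126\right) = \left(-100\right) 205 = -20500$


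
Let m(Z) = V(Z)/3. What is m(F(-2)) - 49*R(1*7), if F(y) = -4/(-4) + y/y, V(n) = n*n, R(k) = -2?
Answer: 298/3 ≈ 99.333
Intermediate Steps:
V(n) = n²
F(y) = 2 (F(y) = -4*(-¼) + 1 = 1 + 1 = 2)
m(Z) = Z²/3
m(F(-2)) - 49*R(1*7) = (⅓)*2² - 49*(-2) = (⅓)*4 + 98 = 4/3 + 98 = 298/3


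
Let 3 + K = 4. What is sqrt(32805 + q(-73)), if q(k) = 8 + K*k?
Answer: 2*sqrt(8185) ≈ 180.94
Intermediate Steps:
K = 1 (K = -3 + 4 = 1)
q(k) = 8 + k (q(k) = 8 + 1*k = 8 + k)
sqrt(32805 + q(-73)) = sqrt(32805 + (8 - 73)) = sqrt(32805 - 65) = sqrt(32740) = 2*sqrt(8185)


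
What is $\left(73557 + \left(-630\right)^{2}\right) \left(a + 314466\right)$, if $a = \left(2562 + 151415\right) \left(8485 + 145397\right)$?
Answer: $11147291928253260$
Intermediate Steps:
$a = 23694288714$ ($a = 153977 \cdot 153882 = 23694288714$)
$\left(73557 + \left(-630\right)^{2}\right) \left(a + 314466\right) = \left(73557 + \left(-630\right)^{2}\right) \left(23694288714 + 314466\right) = \left(73557 + 396900\right) 23694603180 = 470457 \cdot 23694603180 = 11147291928253260$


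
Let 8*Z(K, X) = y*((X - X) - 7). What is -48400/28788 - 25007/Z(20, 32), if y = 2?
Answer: 719816816/50379 ≈ 14288.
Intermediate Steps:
Z(K, X) = -7/4 (Z(K, X) = (2*((X - X) - 7))/8 = (2*(0 - 7))/8 = (2*(-7))/8 = (⅛)*(-14) = -7/4)
-48400/28788 - 25007/Z(20, 32) = -48400/28788 - 25007/(-7/4) = -48400*1/28788 - 25007*(-4/7) = -12100/7197 + 100028/7 = 719816816/50379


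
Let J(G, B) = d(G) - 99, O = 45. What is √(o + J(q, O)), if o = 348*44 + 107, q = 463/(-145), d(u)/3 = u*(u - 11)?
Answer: √324961562/145 ≈ 124.32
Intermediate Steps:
d(u) = 3*u*(-11 + u) (d(u) = 3*(u*(u - 11)) = 3*(u*(-11 + u)) = 3*u*(-11 + u))
q = -463/145 (q = 463*(-1/145) = -463/145 ≈ -3.1931)
J(G, B) = -99 + 3*G*(-11 + G) (J(G, B) = 3*G*(-11 + G) - 99 = -99 + 3*G*(-11 + G))
o = 15419 (o = 15312 + 107 = 15419)
√(o + J(q, O)) = √(15419 + (-99 + 3*(-463/145)*(-11 - 463/145))) = √(15419 + (-99 + 3*(-463/145)*(-2058/145))) = √(15419 + (-99 + 2858562/21025)) = √(15419 + 777087/21025) = √(324961562/21025) = √324961562/145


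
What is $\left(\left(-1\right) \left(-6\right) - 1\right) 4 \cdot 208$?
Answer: $4160$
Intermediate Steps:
$\left(\left(-1\right) \left(-6\right) - 1\right) 4 \cdot 208 = \left(6 - 1\right) 4 \cdot 208 = 5 \cdot 4 \cdot 208 = 20 \cdot 208 = 4160$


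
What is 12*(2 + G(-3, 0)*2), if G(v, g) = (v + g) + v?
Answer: -120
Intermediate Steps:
G(v, g) = g + 2*v (G(v, g) = (g + v) + v = g + 2*v)
12*(2 + G(-3, 0)*2) = 12*(2 + (0 + 2*(-3))*2) = 12*(2 + (0 - 6)*2) = 12*(2 - 6*2) = 12*(2 - 12) = 12*(-10) = -120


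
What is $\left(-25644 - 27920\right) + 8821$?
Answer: $-44743$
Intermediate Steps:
$\left(-25644 - 27920\right) + 8821 = -53564 + 8821 = -44743$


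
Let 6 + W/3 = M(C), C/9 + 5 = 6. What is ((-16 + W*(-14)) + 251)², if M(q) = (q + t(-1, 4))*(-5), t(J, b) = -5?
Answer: 1760929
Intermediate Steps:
C = 9 (C = -45 + 9*6 = -45 + 54 = 9)
M(q) = 25 - 5*q (M(q) = (q - 5)*(-5) = (-5 + q)*(-5) = 25 - 5*q)
W = -78 (W = -18 + 3*(25 - 5*9) = -18 + 3*(25 - 45) = -18 + 3*(-20) = -18 - 60 = -78)
((-16 + W*(-14)) + 251)² = ((-16 - 78*(-14)) + 251)² = ((-16 + 1092) + 251)² = (1076 + 251)² = 1327² = 1760929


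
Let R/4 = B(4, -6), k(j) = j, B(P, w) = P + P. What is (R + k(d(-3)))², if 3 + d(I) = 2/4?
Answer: 3481/4 ≈ 870.25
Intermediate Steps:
B(P, w) = 2*P
d(I) = -5/2 (d(I) = -3 + 2/4 = -3 + 2*(¼) = -3 + ½ = -5/2)
R = 32 (R = 4*(2*4) = 4*8 = 32)
(R + k(d(-3)))² = (32 - 5/2)² = (59/2)² = 3481/4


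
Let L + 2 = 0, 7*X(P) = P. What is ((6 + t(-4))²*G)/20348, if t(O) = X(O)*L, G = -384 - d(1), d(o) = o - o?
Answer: -240000/249263 ≈ -0.96284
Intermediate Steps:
d(o) = 0
X(P) = P/7
L = -2 (L = -2 + 0 = -2)
G = -384 (G = -384 - 1*0 = -384 + 0 = -384)
t(O) = -2*O/7 (t(O) = (O/7)*(-2) = -2*O/7)
((6 + t(-4))²*G)/20348 = ((6 - 2/7*(-4))²*(-384))/20348 = ((6 + 8/7)²*(-384))*(1/20348) = ((50/7)²*(-384))*(1/20348) = ((2500/49)*(-384))*(1/20348) = -960000/49*1/20348 = -240000/249263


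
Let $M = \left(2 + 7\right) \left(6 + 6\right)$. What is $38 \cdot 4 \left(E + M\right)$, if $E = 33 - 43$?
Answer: $14896$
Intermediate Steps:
$E = -10$ ($E = 33 - 43 = -10$)
$M = 108$ ($M = 9 \cdot 12 = 108$)
$38 \cdot 4 \left(E + M\right) = 38 \cdot 4 \left(-10 + 108\right) = 152 \cdot 98 = 14896$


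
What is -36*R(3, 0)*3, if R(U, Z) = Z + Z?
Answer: 0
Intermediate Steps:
R(U, Z) = 2*Z
-36*R(3, 0)*3 = -72*0*3 = -36*0*3 = 0*3 = 0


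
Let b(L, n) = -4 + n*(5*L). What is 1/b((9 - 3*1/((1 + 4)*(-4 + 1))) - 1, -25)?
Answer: -1/1029 ≈ -0.00097182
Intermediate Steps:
b(L, n) = -4 + 5*L*n
1/b((9 - 3*1/((1 + 4)*(-4 + 1))) - 1, -25) = 1/(-4 + 5*((9 - 3*1/((1 + 4)*(-4 + 1))) - 1)*(-25)) = 1/(-4 + 5*((9 - 3/(5*(-3))) - 1)*(-25)) = 1/(-4 + 5*((9 - 3/(-15)) - 1)*(-25)) = 1/(-4 + 5*((9 - 3*(-1/15)) - 1)*(-25)) = 1/(-4 + 5*((9 + ⅕) - 1)*(-25)) = 1/(-4 + 5*(46/5 - 1)*(-25)) = 1/(-4 + 5*(41/5)*(-25)) = 1/(-4 - 1025) = 1/(-1029) = -1/1029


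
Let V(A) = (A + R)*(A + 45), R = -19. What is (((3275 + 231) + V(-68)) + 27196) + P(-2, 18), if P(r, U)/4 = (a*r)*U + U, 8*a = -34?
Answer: 33387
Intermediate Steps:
a = -17/4 (a = (1/8)*(-34) = -17/4 ≈ -4.2500)
P(r, U) = 4*U - 17*U*r (P(r, U) = 4*((-17*r/4)*U + U) = 4*(-17*U*r/4 + U) = 4*(U - 17*U*r/4) = 4*U - 17*U*r)
V(A) = (-19 + A)*(45 + A) (V(A) = (A - 19)*(A + 45) = (-19 + A)*(45 + A))
(((3275 + 231) + V(-68)) + 27196) + P(-2, 18) = (((3275 + 231) + (-855 + (-68)**2 + 26*(-68))) + 27196) + 18*(4 - 17*(-2)) = ((3506 + (-855 + 4624 - 1768)) + 27196) + 18*(4 + 34) = ((3506 + 2001) + 27196) + 18*38 = (5507 + 27196) + 684 = 32703 + 684 = 33387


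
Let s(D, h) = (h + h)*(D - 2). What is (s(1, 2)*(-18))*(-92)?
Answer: -6624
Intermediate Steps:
s(D, h) = 2*h*(-2 + D) (s(D, h) = (2*h)*(-2 + D) = 2*h*(-2 + D))
(s(1, 2)*(-18))*(-92) = ((2*2*(-2 + 1))*(-18))*(-92) = ((2*2*(-1))*(-18))*(-92) = -4*(-18)*(-92) = 72*(-92) = -6624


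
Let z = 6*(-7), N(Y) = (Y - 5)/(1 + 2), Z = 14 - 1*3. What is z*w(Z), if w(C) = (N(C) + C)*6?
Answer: -3276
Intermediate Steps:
Z = 11 (Z = 14 - 3 = 11)
N(Y) = -5/3 + Y/3 (N(Y) = (-5 + Y)/3 = (-5 + Y)*(⅓) = -5/3 + Y/3)
w(C) = -10 + 8*C (w(C) = ((-5/3 + C/3) + C)*6 = (-5/3 + 4*C/3)*6 = -10 + 8*C)
z = -42
z*w(Z) = -42*(-10 + 8*11) = -42*(-10 + 88) = -42*78 = -3276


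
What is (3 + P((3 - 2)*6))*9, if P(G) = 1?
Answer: 36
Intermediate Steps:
(3 + P((3 - 2)*6))*9 = (3 + 1)*9 = 4*9 = 36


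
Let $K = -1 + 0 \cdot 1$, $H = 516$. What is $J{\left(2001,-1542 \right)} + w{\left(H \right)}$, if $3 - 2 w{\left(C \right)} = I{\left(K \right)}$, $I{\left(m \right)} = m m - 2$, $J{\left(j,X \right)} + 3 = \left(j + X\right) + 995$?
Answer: $1453$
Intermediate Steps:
$J{\left(j,X \right)} = 992 + X + j$ ($J{\left(j,X \right)} = -3 + \left(\left(j + X\right) + 995\right) = -3 + \left(\left(X + j\right) + 995\right) = -3 + \left(995 + X + j\right) = 992 + X + j$)
$K = -1$ ($K = -1 + 0 = -1$)
$I{\left(m \right)} = -2 + m^{2}$ ($I{\left(m \right)} = m^{2} - 2 = -2 + m^{2}$)
$w{\left(C \right)} = 2$ ($w{\left(C \right)} = \frac{3}{2} - \frac{-2 + \left(-1\right)^{2}}{2} = \frac{3}{2} - \frac{-2 + 1}{2} = \frac{3}{2} - - \frac{1}{2} = \frac{3}{2} + \frac{1}{2} = 2$)
$J{\left(2001,-1542 \right)} + w{\left(H \right)} = \left(992 - 1542 + 2001\right) + 2 = 1451 + 2 = 1453$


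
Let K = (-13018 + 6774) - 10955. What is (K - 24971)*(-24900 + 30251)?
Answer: -225651670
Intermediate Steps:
K = -17199 (K = -6244 - 10955 = -17199)
(K - 24971)*(-24900 + 30251) = (-17199 - 24971)*(-24900 + 30251) = -42170*5351 = -225651670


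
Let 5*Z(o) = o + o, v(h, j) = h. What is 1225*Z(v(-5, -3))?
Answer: -2450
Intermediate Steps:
Z(o) = 2*o/5 (Z(o) = (o + o)/5 = (2*o)/5 = 2*o/5)
1225*Z(v(-5, -3)) = 1225*((⅖)*(-5)) = 1225*(-2) = -2450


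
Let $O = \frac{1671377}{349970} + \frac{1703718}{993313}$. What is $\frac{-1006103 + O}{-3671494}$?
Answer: $\frac{349749078527282369}{1276320543586111340} \approx 0.27403$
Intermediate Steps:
$O = \frac{2256450690461}{347629750610}$ ($O = 1671377 \cdot \frac{1}{349970} + 1703718 \cdot \frac{1}{993313} = \frac{1671377}{349970} + \frac{1703718}{993313} = \frac{2256450690461}{347629750610} \approx 6.491$)
$\frac{-1006103 + O}{-3671494} = \frac{-1006103 + \frac{2256450690461}{347629750610}}{-3671494} = \left(- \frac{349749078527282369}{347629750610}\right) \left(- \frac{1}{3671494}\right) = \frac{349749078527282369}{1276320543586111340}$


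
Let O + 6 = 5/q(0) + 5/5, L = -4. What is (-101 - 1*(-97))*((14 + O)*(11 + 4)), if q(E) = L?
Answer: -465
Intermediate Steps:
q(E) = -4
O = -25/4 (O = -6 + (5/(-4) + 5/5) = -6 + (5*(-¼) + 5*(⅕)) = -6 + (-5/4 + 1) = -6 - ¼ = -25/4 ≈ -6.2500)
(-101 - 1*(-97))*((14 + O)*(11 + 4)) = (-101 - 1*(-97))*((14 - 25/4)*(11 + 4)) = (-101 + 97)*((31/4)*15) = -4*465/4 = -465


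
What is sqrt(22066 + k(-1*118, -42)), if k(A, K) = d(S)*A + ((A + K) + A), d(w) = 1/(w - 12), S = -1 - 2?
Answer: sqrt(4904070)/15 ≈ 147.63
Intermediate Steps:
S = -3
d(w) = 1/(-12 + w)
k(A, K) = K + 29*A/15 (k(A, K) = A/(-12 - 3) + ((A + K) + A) = A/(-15) + (K + 2*A) = -A/15 + (K + 2*A) = K + 29*A/15)
sqrt(22066 + k(-1*118, -42)) = sqrt(22066 + (-42 + 29*(-1*118)/15)) = sqrt(22066 + (-42 + (29/15)*(-118))) = sqrt(22066 + (-42 - 3422/15)) = sqrt(22066 - 4052/15) = sqrt(326938/15) = sqrt(4904070)/15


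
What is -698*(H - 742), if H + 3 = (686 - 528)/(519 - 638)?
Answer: 61991474/119 ≈ 5.2094e+5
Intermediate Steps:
H = -515/119 (H = -3 + (686 - 528)/(519 - 638) = -3 + 158/(-119) = -3 + 158*(-1/119) = -3 - 158/119 = -515/119 ≈ -4.3277)
-698*(H - 742) = -698*(-515/119 - 742) = -698*(-88813/119) = 61991474/119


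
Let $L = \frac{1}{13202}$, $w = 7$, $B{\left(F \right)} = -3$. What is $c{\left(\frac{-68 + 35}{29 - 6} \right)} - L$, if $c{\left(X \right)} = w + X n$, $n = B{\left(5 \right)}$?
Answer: $\frac{149239}{13202} \approx 11.304$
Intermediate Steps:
$n = -3$
$L = \frac{1}{13202} \approx 7.5746 \cdot 10^{-5}$
$c{\left(X \right)} = 7 - 3 X$ ($c{\left(X \right)} = 7 + X \left(-3\right) = 7 - 3 X$)
$c{\left(\frac{-68 + 35}{29 - 6} \right)} - L = \left(7 - 3 \frac{-68 + 35}{29 - 6}\right) - \frac{1}{13202} = \left(7 - 3 \left(- \frac{33}{23}\right)\right) - \frac{1}{13202} = \left(7 - 3 \left(\left(-33\right) \frac{1}{23}\right)\right) - \frac{1}{13202} = \left(7 - - \frac{99}{23}\right) - \frac{1}{13202} = \left(7 + \frac{99}{23}\right) - \frac{1}{13202} = \frac{260}{23} - \frac{1}{13202} = \frac{149239}{13202}$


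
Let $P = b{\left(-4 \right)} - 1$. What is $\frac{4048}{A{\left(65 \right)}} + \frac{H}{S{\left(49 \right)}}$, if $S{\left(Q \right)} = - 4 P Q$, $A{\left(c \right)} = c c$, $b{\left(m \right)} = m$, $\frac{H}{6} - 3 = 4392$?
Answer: $\frac{11538029}{414050} \approx 27.866$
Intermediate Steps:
$H = 26370$ ($H = 18 + 6 \cdot 4392 = 18 + 26352 = 26370$)
$A{\left(c \right)} = c^{2}$
$P = -5$ ($P = -4 - 1 = -5$)
$S{\left(Q \right)} = 20 Q$ ($S{\left(Q \right)} = \left(-4\right) \left(-5\right) Q = 20 Q$)
$\frac{4048}{A{\left(65 \right)}} + \frac{H}{S{\left(49 \right)}} = \frac{4048}{65^{2}} + \frac{26370}{20 \cdot 49} = \frac{4048}{4225} + \frac{26370}{980} = 4048 \cdot \frac{1}{4225} + 26370 \cdot \frac{1}{980} = \frac{4048}{4225} + \frac{2637}{98} = \frac{11538029}{414050}$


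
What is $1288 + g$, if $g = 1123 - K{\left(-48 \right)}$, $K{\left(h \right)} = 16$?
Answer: $2395$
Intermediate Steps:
$g = 1107$ ($g = 1123 - 16 = 1107$)
$1288 + g = 1288 + 1107 = 2395$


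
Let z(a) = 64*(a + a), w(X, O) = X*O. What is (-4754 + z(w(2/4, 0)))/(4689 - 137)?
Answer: -2377/2276 ≈ -1.0444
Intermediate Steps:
w(X, O) = O*X
z(a) = 128*a (z(a) = 64*(2*a) = 128*a)
(-4754 + z(w(2/4, 0)))/(4689 - 137) = (-4754 + 128*(0*(2/4)))/(4689 - 137) = (-4754 + 128*(0*(2*(1/4))))/4552 = (-4754 + 128*(0*(1/2)))*(1/4552) = (-4754 + 128*0)*(1/4552) = (-4754 + 0)*(1/4552) = -4754*1/4552 = -2377/2276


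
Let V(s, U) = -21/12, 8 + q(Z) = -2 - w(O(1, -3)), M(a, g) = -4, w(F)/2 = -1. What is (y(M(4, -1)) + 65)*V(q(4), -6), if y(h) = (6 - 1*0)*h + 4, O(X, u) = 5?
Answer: -315/4 ≈ -78.750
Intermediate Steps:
w(F) = -2 (w(F) = 2*(-1) = -2)
q(Z) = -8 (q(Z) = -8 + (-2 - 1*(-2)) = -8 + (-2 + 2) = -8 + 0 = -8)
y(h) = 4 + 6*h (y(h) = (6 + 0)*h + 4 = 6*h + 4 = 4 + 6*h)
V(s, U) = -7/4 (V(s, U) = -21*1/12 = -7/4)
(y(M(4, -1)) + 65)*V(q(4), -6) = ((4 + 6*(-4)) + 65)*(-7/4) = ((4 - 24) + 65)*(-7/4) = (-20 + 65)*(-7/4) = 45*(-7/4) = -315/4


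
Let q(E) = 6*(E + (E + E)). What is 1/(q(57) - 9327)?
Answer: -1/8301 ≈ -0.00012047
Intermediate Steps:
q(E) = 18*E (q(E) = 6*(E + 2*E) = 6*(3*E) = 18*E)
1/(q(57) - 9327) = 1/(18*57 - 9327) = 1/(1026 - 9327) = 1/(-8301) = -1/8301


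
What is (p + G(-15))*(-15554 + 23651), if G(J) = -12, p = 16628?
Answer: 134539752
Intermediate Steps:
(p + G(-15))*(-15554 + 23651) = (16628 - 12)*(-15554 + 23651) = 16616*8097 = 134539752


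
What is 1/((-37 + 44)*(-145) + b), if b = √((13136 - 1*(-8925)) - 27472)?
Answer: -145/147948 - I*√5411/1035636 ≈ -0.00098007 - 7.1028e-5*I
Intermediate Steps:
b = I*√5411 (b = √((13136 + 8925) - 27472) = √(22061 - 27472) = √(-5411) = I*√5411 ≈ 73.559*I)
1/((-37 + 44)*(-145) + b) = 1/((-37 + 44)*(-145) + I*√5411) = 1/(7*(-145) + I*√5411) = 1/(-1015 + I*√5411)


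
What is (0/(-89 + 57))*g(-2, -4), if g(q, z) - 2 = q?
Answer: 0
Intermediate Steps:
g(q, z) = 2 + q
(0/(-89 + 57))*g(-2, -4) = (0/(-89 + 57))*(2 - 2) = (0/(-32))*0 = (0*(-1/32))*0 = 0*0 = 0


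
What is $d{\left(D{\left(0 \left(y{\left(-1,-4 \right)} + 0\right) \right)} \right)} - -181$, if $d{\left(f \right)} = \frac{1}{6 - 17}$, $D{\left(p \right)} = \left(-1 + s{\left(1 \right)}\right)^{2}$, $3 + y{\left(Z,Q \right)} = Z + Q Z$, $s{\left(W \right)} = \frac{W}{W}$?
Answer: $\frac{1990}{11} \approx 180.91$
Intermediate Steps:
$s{\left(W \right)} = 1$
$y{\left(Z,Q \right)} = -3 + Z + Q Z$ ($y{\left(Z,Q \right)} = -3 + \left(Z + Q Z\right) = -3 + Z + Q Z$)
$D{\left(p \right)} = 0$ ($D{\left(p \right)} = \left(-1 + 1\right)^{2} = 0^{2} = 0$)
$d{\left(f \right)} = - \frac{1}{11}$ ($d{\left(f \right)} = \frac{1}{-11} = - \frac{1}{11}$)
$d{\left(D{\left(0 \left(y{\left(-1,-4 \right)} + 0\right) \right)} \right)} - -181 = - \frac{1}{11} - -181 = - \frac{1}{11} + 181 = \frac{1990}{11}$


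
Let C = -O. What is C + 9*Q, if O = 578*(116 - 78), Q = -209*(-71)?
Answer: 111587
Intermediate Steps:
Q = 14839
O = 21964 (O = 578*38 = 21964)
C = -21964 (C = -1*21964 = -21964)
C + 9*Q = -21964 + 9*14839 = -21964 + 133551 = 111587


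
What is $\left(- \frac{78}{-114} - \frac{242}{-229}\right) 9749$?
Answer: $\frac{73848675}{4351} \approx 16973.0$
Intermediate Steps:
$\left(- \frac{78}{-114} - \frac{242}{-229}\right) 9749 = \left(\left(-78\right) \left(- \frac{1}{114}\right) - - \frac{242}{229}\right) 9749 = \left(\frac{13}{19} + \frac{242}{229}\right) 9749 = \frac{7575}{4351} \cdot 9749 = \frac{73848675}{4351}$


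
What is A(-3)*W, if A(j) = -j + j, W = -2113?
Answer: 0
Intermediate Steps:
A(j) = 0
A(-3)*W = 0*(-2113) = 0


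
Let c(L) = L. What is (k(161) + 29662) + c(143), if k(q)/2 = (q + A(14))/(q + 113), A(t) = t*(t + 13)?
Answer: 4083824/137 ≈ 29809.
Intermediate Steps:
A(t) = t*(13 + t)
k(q) = 2*(378 + q)/(113 + q) (k(q) = 2*((q + 14*(13 + 14))/(q + 113)) = 2*((q + 14*27)/(113 + q)) = 2*((q + 378)/(113 + q)) = 2*((378 + q)/(113 + q)) = 2*(378 + q)/(113 + q))
(k(161) + 29662) + c(143) = (2*(378 + 161)/(113 + 161) + 29662) + 143 = (2*539/274 + 29662) + 143 = (2*(1/274)*539 + 29662) + 143 = (539/137 + 29662) + 143 = 4064233/137 + 143 = 4083824/137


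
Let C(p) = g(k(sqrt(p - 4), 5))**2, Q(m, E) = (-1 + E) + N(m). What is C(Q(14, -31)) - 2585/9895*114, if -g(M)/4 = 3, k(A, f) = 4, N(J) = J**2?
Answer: 226038/1979 ≈ 114.22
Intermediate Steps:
g(M) = -12 (g(M) = -4*3 = -12)
Q(m, E) = -1 + E + m**2 (Q(m, E) = (-1 + E) + m**2 = -1 + E + m**2)
C(p) = 144 (C(p) = (-12)**2 = 144)
C(Q(14, -31)) - 2585/9895*114 = 144 - 2585/9895*114 = 144 - 2585*1/9895*114 = 144 - 517/1979*114 = 144 - 58938/1979 = 226038/1979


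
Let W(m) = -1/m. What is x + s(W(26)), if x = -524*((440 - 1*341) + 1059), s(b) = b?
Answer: -15776593/26 ≈ -6.0679e+5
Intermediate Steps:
x = -606792 (x = -524*((440 - 341) + 1059) = -524*(99 + 1059) = -524*1158 = -606792)
x + s(W(26)) = -606792 - 1/26 = -15776593/26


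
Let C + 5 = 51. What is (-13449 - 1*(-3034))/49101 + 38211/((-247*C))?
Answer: -153425657/42914274 ≈ -3.5752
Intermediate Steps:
C = 46 (C = -5 + 51 = 46)
(-13449 - 1*(-3034))/49101 + 38211/((-247*C)) = (-13449 - 1*(-3034))/49101 + 38211/((-247*46)) = (-13449 + 3034)*(1/49101) + 38211/(-11362) = -10415*1/49101 + 38211*(-1/11362) = -10415/49101 - 38211/11362 = -153425657/42914274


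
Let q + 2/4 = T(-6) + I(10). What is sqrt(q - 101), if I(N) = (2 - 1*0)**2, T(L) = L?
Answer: 3*I*sqrt(46)/2 ≈ 10.173*I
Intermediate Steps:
I(N) = 4 (I(N) = (2 + 0)**2 = 2**2 = 4)
q = -5/2 (q = -1/2 + (-6 + 4) = -1/2 - 2 = -5/2 ≈ -2.5000)
sqrt(q - 101) = sqrt(-5/2 - 101) = sqrt(-207/2) = 3*I*sqrt(46)/2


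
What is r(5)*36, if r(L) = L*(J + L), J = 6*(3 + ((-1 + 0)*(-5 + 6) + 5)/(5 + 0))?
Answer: 5004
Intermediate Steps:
J = 114/5 (J = 6*(3 + (-1*1 + 5)/5) = 6*(3 + (-1 + 5)*(⅕)) = 6*(3 + 4*(⅕)) = 6*(3 + ⅘) = 6*(19/5) = 114/5 ≈ 22.800)
r(L) = L*(114/5 + L)
r(5)*36 = ((⅕)*5*(114 + 5*5))*36 = ((⅕)*5*(114 + 25))*36 = ((⅕)*5*139)*36 = 139*36 = 5004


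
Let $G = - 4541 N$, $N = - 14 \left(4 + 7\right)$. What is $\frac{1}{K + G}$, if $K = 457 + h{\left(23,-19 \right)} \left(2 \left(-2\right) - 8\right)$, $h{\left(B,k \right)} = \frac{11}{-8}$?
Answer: $\frac{2}{1399575} \approx 1.429 \cdot 10^{-6}$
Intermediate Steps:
$N = -154$ ($N = \left(-14\right) 11 = -154$)
$h{\left(B,k \right)} = - \frac{11}{8}$ ($h{\left(B,k \right)} = 11 \left(- \frac{1}{8}\right) = - \frac{11}{8}$)
$G = 699314$ ($G = \left(-4541\right) \left(-154\right) = 699314$)
$K = \frac{947}{2}$ ($K = 457 - \frac{11 \left(2 \left(-2\right) - 8\right)}{8} = 457 - \frac{11 \left(-4 - 8\right)}{8} = 457 - - \frac{33}{2} = 457 + \frac{33}{2} = \frac{947}{2} \approx 473.5$)
$\frac{1}{K + G} = \frac{1}{\frac{947}{2} + 699314} = \frac{1}{\frac{1399575}{2}} = \frac{2}{1399575}$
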